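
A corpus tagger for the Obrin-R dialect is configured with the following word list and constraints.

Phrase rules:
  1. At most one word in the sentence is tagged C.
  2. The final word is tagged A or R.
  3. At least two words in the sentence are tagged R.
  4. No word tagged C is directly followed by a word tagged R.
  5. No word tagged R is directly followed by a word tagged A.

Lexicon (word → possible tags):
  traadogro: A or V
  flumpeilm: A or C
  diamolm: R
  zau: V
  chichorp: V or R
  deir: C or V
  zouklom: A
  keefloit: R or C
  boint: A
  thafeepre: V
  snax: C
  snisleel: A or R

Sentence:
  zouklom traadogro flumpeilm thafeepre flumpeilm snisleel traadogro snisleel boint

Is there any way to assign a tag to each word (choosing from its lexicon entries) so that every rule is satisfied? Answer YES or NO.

NO

Candidates per position — 1:zouklom {A}; 2:traadogro {A,V}; 3:flumpeilm {A,C}; 4:thafeepre {V}; 5:flumpeilm {A,C}; 6:snisleel {A,R}; 7:traadogro {A,V}; 8:snisleel {A,R}; 9:boint {A}.
Every candidate sequence violates at least one rule; no consistent tagging exists.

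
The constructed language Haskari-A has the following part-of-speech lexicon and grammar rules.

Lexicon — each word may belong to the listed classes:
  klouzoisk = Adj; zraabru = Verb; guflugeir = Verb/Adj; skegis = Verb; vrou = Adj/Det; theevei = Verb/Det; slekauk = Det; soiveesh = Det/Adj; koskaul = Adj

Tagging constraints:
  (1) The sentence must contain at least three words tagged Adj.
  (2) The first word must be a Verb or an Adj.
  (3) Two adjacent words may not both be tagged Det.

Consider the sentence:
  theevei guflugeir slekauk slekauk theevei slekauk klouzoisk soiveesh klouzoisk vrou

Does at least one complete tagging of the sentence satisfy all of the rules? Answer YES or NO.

NO

Candidates per position — 1:theevei {Verb,Det}; 2:guflugeir {Verb,Adj}; 3:slekauk {Det}; 4:slekauk {Det}; 5:theevei {Verb,Det}; 6:slekauk {Det}; 7:klouzoisk {Adj}; 8:soiveesh {Det,Adj}; 9:klouzoisk {Adj}; 10:vrou {Adj,Det}.
Rule 3 cannot be satisfied by any choice of tags from the lexicon.
So there is no consistent tagging.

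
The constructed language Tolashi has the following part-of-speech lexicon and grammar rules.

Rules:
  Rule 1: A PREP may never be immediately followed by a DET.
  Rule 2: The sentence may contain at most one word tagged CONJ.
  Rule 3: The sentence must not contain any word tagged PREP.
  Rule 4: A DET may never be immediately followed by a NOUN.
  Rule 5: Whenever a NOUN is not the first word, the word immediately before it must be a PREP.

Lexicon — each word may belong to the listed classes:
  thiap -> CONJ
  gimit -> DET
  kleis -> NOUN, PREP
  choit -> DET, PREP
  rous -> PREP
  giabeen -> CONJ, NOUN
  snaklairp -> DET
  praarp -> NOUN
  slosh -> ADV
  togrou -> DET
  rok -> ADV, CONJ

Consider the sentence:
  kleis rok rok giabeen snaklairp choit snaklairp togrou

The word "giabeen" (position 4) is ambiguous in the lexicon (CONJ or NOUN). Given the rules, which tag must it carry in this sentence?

Candidates per position — 1:kleis {NOUN,PREP}; 2:rok {ADV,CONJ}; 3:rok {ADV,CONJ}; 4:giabeen {CONJ,NOUN}; 5:snaklairp {DET}; 6:choit {DET,PREP}; 7:snaklairp {DET}; 8:togrou {DET}.
At position 1, choosing PREP makes rule 3 impossible to satisfy; hence NOUN.
At position 4, choosing NOUN makes rule 5 impossible to satisfy; hence CONJ.
At position 6, choosing PREP makes rule 1 impossible to satisfy; hence DET.
At position 2, choosing CONJ makes rule 2 impossible to satisfy; hence ADV.
At position 3, choosing CONJ makes rule 2 impossible to satisfy; hence ADV.
That leaves exactly one tagging: NOUN ADV ADV CONJ DET DET DET DET.
Checking: rule 1 ✓; rule 2 ✓; rule 3 ✓; rule 4 ✓; rule 5 ✓.

CONJ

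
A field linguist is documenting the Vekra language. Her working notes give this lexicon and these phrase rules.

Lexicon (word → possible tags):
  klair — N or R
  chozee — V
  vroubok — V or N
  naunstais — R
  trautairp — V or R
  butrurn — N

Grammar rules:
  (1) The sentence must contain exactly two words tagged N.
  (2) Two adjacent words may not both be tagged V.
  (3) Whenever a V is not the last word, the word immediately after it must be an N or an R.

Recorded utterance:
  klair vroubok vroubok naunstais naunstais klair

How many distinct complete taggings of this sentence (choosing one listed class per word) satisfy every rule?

5

Candidates per position — 1:klair {N,R}; 2:vroubok {V,N}; 3:vroubok {V,N}; 4:naunstais {R}; 5:naunstais {R}; 6:klair {N,R}.
There are 16 candidate sequences in total.
The sequences that satisfy every rule: N V N R R R; N N V R R R; R V N R R N; R N V R R N; R N N R R R.
Count = 5.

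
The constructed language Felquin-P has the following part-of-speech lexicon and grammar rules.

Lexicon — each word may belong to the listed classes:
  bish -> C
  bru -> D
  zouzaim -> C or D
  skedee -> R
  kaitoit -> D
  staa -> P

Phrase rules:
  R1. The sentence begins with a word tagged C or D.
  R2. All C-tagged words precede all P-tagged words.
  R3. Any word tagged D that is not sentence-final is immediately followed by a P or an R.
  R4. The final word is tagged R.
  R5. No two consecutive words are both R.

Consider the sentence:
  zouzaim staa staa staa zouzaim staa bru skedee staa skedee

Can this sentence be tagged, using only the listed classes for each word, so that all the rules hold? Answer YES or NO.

Candidates per position — 1:zouzaim {C,D}; 2:staa {P}; 3:staa {P}; 4:staa {P}; 5:zouzaim {C,D}; 6:staa {P}; 7:bru {D}; 8:skedee {R}; 9:staa {P}; 10:skedee {R}.
One satisfying assignment: D P P P D P D R P R.
Rule-by-rule: rule 1 ok; rule 2 ok; rule 3 ok; rule 4 ok; rule 5 ok.

YES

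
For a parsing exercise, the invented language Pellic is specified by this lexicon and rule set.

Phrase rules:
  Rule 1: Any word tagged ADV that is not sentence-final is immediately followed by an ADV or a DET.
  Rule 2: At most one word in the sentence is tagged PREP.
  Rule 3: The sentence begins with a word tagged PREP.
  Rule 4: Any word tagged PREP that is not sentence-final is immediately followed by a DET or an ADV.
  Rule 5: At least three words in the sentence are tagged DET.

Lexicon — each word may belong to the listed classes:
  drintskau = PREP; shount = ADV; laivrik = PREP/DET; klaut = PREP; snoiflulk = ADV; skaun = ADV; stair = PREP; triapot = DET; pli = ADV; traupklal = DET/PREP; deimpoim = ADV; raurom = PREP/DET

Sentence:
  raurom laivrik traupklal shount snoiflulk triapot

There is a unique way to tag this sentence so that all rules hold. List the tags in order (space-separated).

PREP DET DET ADV ADV DET

Candidates per position — 1:raurom {PREP,DET}; 2:laivrik {PREP,DET}; 3:traupklal {DET,PREP}; 4:shount {ADV}; 5:snoiflulk {ADV}; 6:triapot {DET}.
At position 1, choosing DET makes rule 3 impossible to satisfy; hence PREP.
At position 2, choosing PREP makes rule 2 impossible to satisfy; hence DET.
At position 3, choosing PREP makes rule 2 impossible to satisfy; hence DET.
The only consistent sequence is: PREP DET DET ADV ADV DET.
Rule-by-rule: rule 1 holds; rule 2 holds; rule 3 holds; rule 4 holds; rule 5 holds.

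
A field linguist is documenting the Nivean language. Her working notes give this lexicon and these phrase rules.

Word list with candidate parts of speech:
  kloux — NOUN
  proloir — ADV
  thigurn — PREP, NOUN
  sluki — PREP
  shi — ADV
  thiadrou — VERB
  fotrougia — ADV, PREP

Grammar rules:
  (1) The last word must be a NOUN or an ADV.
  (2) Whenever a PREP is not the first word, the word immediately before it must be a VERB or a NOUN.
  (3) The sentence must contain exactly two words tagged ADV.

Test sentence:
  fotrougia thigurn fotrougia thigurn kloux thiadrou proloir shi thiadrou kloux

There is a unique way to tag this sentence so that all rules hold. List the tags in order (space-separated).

PREP NOUN PREP NOUN NOUN VERB ADV ADV VERB NOUN

Candidates per position — 1:fotrougia {ADV,PREP}; 2:thigurn {PREP,NOUN}; 3:fotrougia {ADV,PREP}; 4:thigurn {PREP,NOUN}; 5:kloux {NOUN}; 6:thiadrou {VERB}; 7:proloir {ADV}; 8:shi {ADV}; 9:thiadrou {VERB}; 10:kloux {NOUN}.
Word 1 cannot be ADV — rule 3 would then fail for every completion. It is PREP.
Word 2 cannot be PREP — rule 2 would then fail for every completion. It is NOUN.
Word 3 cannot be ADV — rule 3 would then fail for every completion. It is PREP.
Word 4 cannot be PREP — rule 2 would then fail for every completion. It is NOUN.
The only consistent sequence is: PREP NOUN PREP NOUN NOUN VERB ADV ADV VERB NOUN.
Check: rule 1 ✓; rule 2 ✓; rule 3 ✓.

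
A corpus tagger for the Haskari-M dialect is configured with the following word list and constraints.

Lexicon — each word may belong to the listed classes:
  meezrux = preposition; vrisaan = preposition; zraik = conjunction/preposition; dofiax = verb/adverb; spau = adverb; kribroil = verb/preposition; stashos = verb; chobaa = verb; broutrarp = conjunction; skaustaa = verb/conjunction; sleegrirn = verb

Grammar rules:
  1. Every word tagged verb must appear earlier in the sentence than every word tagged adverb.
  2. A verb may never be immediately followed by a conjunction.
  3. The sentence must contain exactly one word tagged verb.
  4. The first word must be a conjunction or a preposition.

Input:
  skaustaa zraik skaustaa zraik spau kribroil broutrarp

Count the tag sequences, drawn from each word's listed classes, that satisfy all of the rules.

2

Candidates per position — 1:skaustaa {verb,conjunction}; 2:zraik {conjunction,preposition}; 3:skaustaa {verb,conjunction}; 4:zraik {conjunction,preposition}; 5:spau {adverb}; 6:kribroil {verb,preposition}; 7:broutrarp {conjunction}.
There are 32 candidate sequences in total.
The sequences that satisfy every rule: conjunction conjunction verb preposition adverb preposition conjunction; conjunction preposition verb preposition adverb preposition conjunction.
Count = 2.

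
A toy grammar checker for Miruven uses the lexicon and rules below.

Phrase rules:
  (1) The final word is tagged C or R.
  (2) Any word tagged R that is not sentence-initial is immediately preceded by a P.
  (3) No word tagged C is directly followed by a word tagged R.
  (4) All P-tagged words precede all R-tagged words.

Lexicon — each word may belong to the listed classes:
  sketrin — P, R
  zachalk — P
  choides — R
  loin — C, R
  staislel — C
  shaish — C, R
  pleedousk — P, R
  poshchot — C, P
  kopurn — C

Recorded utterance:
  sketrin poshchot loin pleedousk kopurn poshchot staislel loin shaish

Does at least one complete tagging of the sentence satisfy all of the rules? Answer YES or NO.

YES

Candidates per position — 1:sketrin {P,R}; 2:poshchot {C,P}; 3:loin {C,R}; 4:pleedousk {P,R}; 5:kopurn {C}; 6:poshchot {C,P}; 7:staislel {C}; 8:loin {C,R}; 9:shaish {C,R}.
One satisfying assignment: P P C P C C C C C.
Rule-by-rule: rule 1 holds; rule 2 holds; rule 3 holds; rule 4 holds.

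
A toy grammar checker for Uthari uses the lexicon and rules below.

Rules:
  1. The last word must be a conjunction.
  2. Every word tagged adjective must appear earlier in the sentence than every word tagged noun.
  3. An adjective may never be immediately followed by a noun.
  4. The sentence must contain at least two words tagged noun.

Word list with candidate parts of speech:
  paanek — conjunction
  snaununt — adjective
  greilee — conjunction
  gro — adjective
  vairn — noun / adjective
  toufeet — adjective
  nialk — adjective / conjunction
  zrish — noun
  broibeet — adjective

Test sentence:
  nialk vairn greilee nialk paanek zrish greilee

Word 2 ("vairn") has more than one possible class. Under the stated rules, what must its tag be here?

Candidates per position — 1:nialk {adjective,conjunction}; 2:vairn {noun,adjective}; 3:greilee {conjunction}; 4:nialk {adjective,conjunction}; 5:paanek {conjunction}; 6:zrish {noun}; 7:greilee {conjunction}.
If word 2 were adjective, no tagging could satisfy rule 4; so word 2 is noun.
If word 4 were adjective, no tagging could satisfy rule 2; so word 4 is conjunction.
If word 1 were adjective, no tagging could satisfy rule 3; so word 1 is conjunction.
So the tagging must be: conjunction noun conjunction conjunction conjunction noun conjunction.
Check: rule 1 holds; rule 2 holds; rule 3 holds; rule 4 holds.

noun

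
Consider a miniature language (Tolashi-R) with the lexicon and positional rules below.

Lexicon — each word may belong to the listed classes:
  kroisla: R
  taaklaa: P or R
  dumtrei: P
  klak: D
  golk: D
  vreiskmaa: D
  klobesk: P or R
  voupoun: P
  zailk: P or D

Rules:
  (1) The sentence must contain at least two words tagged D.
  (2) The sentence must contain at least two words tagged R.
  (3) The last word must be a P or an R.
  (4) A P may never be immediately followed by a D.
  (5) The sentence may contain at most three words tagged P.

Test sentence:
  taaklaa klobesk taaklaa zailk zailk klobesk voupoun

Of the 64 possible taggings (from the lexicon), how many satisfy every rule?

Candidates per position — 1:taaklaa {P,R}; 2:klobesk {P,R}; 3:taaklaa {P,R}; 4:zailk {P,D}; 5:zailk {P,D}; 6:klobesk {P,R}; 7:voupoun {P}.
There are 64 candidate sequences in total.
Checking each against the rules leaves 7 sequences.
Count = 7.

7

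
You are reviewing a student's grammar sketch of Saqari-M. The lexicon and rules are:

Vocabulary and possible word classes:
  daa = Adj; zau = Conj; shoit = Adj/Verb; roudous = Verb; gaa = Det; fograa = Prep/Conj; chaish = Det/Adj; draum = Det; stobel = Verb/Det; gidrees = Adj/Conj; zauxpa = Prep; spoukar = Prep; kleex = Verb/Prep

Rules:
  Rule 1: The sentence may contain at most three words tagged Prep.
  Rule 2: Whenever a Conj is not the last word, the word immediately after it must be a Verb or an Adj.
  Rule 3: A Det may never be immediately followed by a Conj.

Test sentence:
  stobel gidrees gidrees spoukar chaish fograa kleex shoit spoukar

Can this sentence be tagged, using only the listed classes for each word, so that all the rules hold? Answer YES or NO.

YES

Candidates per position — 1:stobel {Verb,Det}; 2:gidrees {Adj,Conj}; 3:gidrees {Adj,Conj}; 4:spoukar {Prep}; 5:chaish {Det,Adj}; 6:fograa {Prep,Conj}; 7:kleex {Verb,Prep}; 8:shoit {Adj,Verb}; 9:spoukar {Prep}.
One satisfying assignment: Det Adj Adj Prep Det Prep Verb Adj Prep.
Rule-by-rule: rule 1 holds; rule 2 holds; rule 3 holds.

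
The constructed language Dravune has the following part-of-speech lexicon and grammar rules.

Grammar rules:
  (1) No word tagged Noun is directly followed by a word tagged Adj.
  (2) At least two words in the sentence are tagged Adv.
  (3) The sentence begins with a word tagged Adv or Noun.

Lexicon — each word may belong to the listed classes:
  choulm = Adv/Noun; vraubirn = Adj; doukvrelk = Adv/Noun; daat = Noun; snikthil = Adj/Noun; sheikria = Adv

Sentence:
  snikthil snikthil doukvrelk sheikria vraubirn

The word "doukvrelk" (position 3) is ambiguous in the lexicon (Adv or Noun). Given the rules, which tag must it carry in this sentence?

Candidates per position — 1:snikthil {Adj,Noun}; 2:snikthil {Adj,Noun}; 3:doukvrelk {Adv,Noun}; 4:sheikria {Adv}; 5:vraubirn {Adj}.
If word 1 were Adj, no tagging could satisfy rule 3; so word 1 is Noun.
If word 2 were Adj, no tagging could satisfy rule 1; so word 2 is Noun.
If word 3 were Noun, no tagging could satisfy rule 2; so word 3 is Adv.
The unique satisfying tagging is: Noun Noun Adv Adv Adj.
Check: rule 1 holds; rule 2 holds; rule 3 holds.

Adv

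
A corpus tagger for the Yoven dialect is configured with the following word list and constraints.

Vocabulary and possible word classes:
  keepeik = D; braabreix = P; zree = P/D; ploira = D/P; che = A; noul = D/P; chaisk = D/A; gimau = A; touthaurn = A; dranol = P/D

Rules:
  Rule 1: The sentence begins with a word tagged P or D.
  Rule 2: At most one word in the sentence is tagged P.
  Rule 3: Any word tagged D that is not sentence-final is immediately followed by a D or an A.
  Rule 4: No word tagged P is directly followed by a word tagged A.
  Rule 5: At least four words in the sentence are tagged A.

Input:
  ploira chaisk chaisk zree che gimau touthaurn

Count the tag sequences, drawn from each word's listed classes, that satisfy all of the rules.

4

Candidates per position — 1:ploira {D,P}; 2:chaisk {D,A}; 3:chaisk {D,A}; 4:zree {P,D}; 5:che {A}; 6:gimau {A}; 7:touthaurn {A}.
There are 16 candidate sequences in total.
The sequences that satisfy every rule: D D A D A A A; D A D D A A A; D A A D A A A; P D A D A A A.
Count = 4.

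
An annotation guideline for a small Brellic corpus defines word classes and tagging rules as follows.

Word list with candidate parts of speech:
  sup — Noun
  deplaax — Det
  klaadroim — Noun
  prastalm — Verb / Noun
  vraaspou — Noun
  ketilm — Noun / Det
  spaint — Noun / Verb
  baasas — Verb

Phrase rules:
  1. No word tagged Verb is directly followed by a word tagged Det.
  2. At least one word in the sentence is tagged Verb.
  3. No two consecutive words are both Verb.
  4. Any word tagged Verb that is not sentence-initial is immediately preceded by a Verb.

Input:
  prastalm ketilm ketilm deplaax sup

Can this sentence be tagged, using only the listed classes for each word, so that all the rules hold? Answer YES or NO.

Candidates per position — 1:prastalm {Verb,Noun}; 2:ketilm {Noun,Det}; 3:ketilm {Noun,Det}; 4:deplaax {Det}; 5:sup {Noun}.
One satisfying assignment: Verb Noun Det Det Noun.
Check: rule 1 holds; rule 2 holds; rule 3 holds; rule 4 holds.

YES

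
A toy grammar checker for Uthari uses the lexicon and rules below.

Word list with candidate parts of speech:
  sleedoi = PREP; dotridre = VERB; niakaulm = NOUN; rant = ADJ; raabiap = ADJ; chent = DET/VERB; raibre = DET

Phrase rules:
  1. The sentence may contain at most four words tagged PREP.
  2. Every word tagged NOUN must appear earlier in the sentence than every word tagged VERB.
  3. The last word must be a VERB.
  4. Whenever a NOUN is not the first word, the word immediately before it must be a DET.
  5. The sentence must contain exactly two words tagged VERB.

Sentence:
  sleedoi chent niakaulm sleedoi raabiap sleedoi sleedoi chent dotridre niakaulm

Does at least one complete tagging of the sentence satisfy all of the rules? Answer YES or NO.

Candidates per position — 1:sleedoi {PREP}; 2:chent {DET,VERB}; 3:niakaulm {NOUN}; 4:sleedoi {PREP}; 5:raabiap {ADJ}; 6:sleedoi {PREP}; 7:sleedoi {PREP}; 8:chent {DET,VERB}; 9:dotridre {VERB}; 10:niakaulm {NOUN}.
Rule 2 cannot be satisfied by any choice of tags from the lexicon.
So there is no consistent tagging.

NO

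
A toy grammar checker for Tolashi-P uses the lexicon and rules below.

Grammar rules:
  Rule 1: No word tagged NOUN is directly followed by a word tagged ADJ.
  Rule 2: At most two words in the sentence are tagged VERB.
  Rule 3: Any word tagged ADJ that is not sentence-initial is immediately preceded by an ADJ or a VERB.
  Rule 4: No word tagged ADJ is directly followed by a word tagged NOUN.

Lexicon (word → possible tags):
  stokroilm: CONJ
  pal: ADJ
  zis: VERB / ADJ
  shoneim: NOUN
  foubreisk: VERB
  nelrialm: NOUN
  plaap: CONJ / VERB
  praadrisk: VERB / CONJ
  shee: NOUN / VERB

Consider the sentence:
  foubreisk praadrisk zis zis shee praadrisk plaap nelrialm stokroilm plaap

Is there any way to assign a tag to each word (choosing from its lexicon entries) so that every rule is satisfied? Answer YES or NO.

NO

Candidates per position — 1:foubreisk {VERB}; 2:praadrisk {VERB,CONJ}; 3:zis {VERB,ADJ}; 4:zis {VERB,ADJ}; 5:shee {NOUN,VERB}; 6:praadrisk {VERB,CONJ}; 7:plaap {CONJ,VERB}; 8:nelrialm {NOUN}; 9:stokroilm {CONJ}; 10:plaap {CONJ,VERB}.
Every candidate sequence violates at least one rule; no consistent tagging exists.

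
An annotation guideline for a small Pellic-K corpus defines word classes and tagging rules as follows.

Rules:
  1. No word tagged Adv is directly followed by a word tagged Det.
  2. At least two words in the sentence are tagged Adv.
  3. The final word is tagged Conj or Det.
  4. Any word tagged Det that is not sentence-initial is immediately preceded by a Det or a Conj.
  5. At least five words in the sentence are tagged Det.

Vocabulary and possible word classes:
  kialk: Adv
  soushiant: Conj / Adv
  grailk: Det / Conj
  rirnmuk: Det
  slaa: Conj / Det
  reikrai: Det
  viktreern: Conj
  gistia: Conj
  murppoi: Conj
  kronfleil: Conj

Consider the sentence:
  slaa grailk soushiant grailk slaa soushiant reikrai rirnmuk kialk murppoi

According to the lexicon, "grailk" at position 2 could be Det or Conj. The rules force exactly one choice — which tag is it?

Det

Candidates per position — 1:slaa {Conj,Det}; 2:grailk {Det,Conj}; 3:soushiant {Conj,Adv}; 4:grailk {Det,Conj}; 5:slaa {Conj,Det}; 6:soushiant {Conj,Adv}; 7:reikrai {Det}; 8:rirnmuk {Det}; 9:kialk {Adv}; 10:murppoi {Conj}.
If word 6 were Adv, no tagging could satisfy rule 1; so word 6 is Conj.
If word 3 were Conj, no tagging could satisfy rule 2; so word 3 is Adv.
If word 4 were Det, no tagging could satisfy rule 1; so word 4 is Conj.
If word 5 were Conj, no tagging could satisfy rule 5; so word 5 is Det.
If word 1 were Conj, no tagging could satisfy rule 5; so word 1 is Det.
If word 2 were Conj, no tagging could satisfy rule 5; so word 2 is Det.
The only consistent sequence is: Det Det Adv Conj Det Conj Det Det Adv Conj.
Verifying each rule — rule 1 ok; rule 2 ok; rule 3 ok; rule 4 ok; rule 5 ok.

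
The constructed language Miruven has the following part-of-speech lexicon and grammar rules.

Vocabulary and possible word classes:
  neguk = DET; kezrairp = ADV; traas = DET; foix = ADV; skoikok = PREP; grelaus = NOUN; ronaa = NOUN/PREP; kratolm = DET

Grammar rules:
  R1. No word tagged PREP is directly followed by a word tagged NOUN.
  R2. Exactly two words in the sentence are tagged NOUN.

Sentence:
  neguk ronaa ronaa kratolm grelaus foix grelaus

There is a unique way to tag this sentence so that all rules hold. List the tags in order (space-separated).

DET PREP PREP DET NOUN ADV NOUN

Candidates per position — 1:neguk {DET}; 2:ronaa {NOUN,PREP}; 3:ronaa {NOUN,PREP}; 4:kratolm {DET}; 5:grelaus {NOUN}; 6:foix {ADV}; 7:grelaus {NOUN}.
If word 2 were NOUN, no tagging could satisfy rule 2; so word 2 is PREP.
If word 3 were NOUN, no tagging could satisfy rule 1; so word 3 is PREP.
The unique satisfying tagging is: DET PREP PREP DET NOUN ADV NOUN.
Check: rule 1 ok; rule 2 ok.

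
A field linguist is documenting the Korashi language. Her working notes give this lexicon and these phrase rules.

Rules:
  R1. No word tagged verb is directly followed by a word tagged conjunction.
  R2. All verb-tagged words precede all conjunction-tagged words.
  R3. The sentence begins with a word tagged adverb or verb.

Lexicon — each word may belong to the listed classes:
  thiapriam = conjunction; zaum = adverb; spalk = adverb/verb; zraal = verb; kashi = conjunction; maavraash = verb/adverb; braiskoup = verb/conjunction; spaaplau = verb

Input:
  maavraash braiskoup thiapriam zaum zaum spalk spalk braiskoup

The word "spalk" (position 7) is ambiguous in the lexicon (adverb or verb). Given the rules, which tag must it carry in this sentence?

adverb

Candidates per position — 1:maavraash {verb,adverb}; 2:braiskoup {verb,conjunction}; 3:thiapriam {conjunction}; 4:zaum {adverb}; 5:zaum {adverb}; 6:spalk {adverb,verb}; 7:spalk {adverb,verb}; 8:braiskoup {verb,conjunction}.
Position 1: verb is ruled out by rule 1; that leaves adverb.
Position 2: verb is ruled out by rule 1; that leaves conjunction.
Position 6: verb is ruled out by rule 2; that leaves adverb.
Position 7: verb is ruled out by rule 2; that leaves adverb.
Position 8: verb is ruled out by rule 2; that leaves conjunction.
So the tagging must be: adverb conjunction conjunction adverb adverb adverb adverb conjunction.
Rule-by-rule: rule 1 holds; rule 2 holds; rule 3 holds.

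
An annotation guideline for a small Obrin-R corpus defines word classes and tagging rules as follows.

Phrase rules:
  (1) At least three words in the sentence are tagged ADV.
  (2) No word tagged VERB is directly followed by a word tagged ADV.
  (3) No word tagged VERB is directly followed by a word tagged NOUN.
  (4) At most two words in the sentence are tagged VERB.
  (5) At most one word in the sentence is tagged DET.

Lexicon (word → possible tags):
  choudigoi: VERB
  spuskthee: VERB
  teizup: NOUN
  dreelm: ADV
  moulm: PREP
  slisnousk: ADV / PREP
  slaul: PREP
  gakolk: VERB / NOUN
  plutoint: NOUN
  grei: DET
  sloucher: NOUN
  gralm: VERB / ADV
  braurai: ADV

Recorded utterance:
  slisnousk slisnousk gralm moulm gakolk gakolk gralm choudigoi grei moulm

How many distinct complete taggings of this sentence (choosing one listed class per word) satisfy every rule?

5

Candidates per position — 1:slisnousk {ADV,PREP}; 2:slisnousk {ADV,PREP}; 3:gralm {VERB,ADV}; 4:moulm {PREP}; 5:gakolk {VERB,NOUN}; 6:gakolk {VERB,NOUN}; 7:gralm {VERB,ADV}; 8:choudigoi {VERB}; 9:grei {DET}; 10:moulm {PREP}.
There are 64 candidate sequences in total.
The sequences that satisfy every rule: ADV ADV VERB PREP NOUN NOUN ADV VERB DET PREP; ADV ADV ADV PREP NOUN NOUN VERB VERB DET PREP; ADV ADV ADV PREP NOUN NOUN ADV VERB DET PREP; ADV PREP ADV PREP NOUN NOUN ADV VERB DET PREP; PREP ADV ADV PREP NOUN NOUN ADV VERB DET PREP.
Count = 5.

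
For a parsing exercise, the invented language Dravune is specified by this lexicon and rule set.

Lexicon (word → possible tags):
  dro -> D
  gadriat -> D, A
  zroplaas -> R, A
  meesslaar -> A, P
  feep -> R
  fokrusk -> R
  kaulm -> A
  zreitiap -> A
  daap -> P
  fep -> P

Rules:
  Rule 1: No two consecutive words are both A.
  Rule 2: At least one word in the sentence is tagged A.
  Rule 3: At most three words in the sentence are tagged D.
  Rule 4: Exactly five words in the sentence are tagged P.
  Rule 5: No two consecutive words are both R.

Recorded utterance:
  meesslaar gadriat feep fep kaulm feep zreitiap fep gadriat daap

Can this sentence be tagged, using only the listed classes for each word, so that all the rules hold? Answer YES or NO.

Candidates per position — 1:meesslaar {A,P}; 2:gadriat {D,A}; 3:feep {R}; 4:fep {P}; 5:kaulm {A}; 6:feep {R}; 7:zreitiap {A}; 8:fep {P}; 9:gadriat {D,A}; 10:daap {P}.
Rule 4 cannot be satisfied by any choice of tags from the lexicon.
So there is no consistent tagging.

NO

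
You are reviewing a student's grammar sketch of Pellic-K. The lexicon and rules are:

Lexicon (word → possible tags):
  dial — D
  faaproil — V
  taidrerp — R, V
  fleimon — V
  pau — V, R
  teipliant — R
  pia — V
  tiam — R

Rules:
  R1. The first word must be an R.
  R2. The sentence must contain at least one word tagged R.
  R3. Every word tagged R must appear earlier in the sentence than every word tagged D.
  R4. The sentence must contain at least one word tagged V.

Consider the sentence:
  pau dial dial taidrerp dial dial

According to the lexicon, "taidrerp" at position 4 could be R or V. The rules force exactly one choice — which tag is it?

V

Candidates per position — 1:pau {V,R}; 2:dial {D}; 3:dial {D}; 4:taidrerp {R,V}; 5:dial {D}; 6:dial {D}.
If word 1 were V, no tagging could satisfy rule 1; so word 1 is R.
If word 4 were R, no tagging could satisfy rule 3; so word 4 is V.
The unique satisfying tagging is: R D D V D D.
Rule-by-rule: rule 1 ✓; rule 2 ✓; rule 3 ✓; rule 4 ✓.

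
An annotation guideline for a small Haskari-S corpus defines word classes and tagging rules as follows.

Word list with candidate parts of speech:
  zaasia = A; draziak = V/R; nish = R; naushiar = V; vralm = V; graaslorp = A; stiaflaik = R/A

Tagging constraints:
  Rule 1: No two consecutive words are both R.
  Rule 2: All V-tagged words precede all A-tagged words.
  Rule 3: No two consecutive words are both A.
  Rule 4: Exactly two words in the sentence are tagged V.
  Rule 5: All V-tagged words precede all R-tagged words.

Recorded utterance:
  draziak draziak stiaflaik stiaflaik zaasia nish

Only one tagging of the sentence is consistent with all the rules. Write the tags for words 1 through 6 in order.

Candidates per position — 1:draziak {V,R}; 2:draziak {V,R}; 3:stiaflaik {R,A}; 4:stiaflaik {R,A}; 5:zaasia {A}; 6:nish {R}.
If word 1 were R, no tagging could satisfy rule 4; so word 1 is V.
If word 2 were R, no tagging could satisfy rule 4; so word 2 is V.
If word 4 were A, no tagging could satisfy rule 3; so word 4 is R.
If word 3 were R, no tagging could satisfy rule 1; so word 3 is A.
The unique satisfying tagging is: V V A R A R.
Check: rule 1 ✓; rule 2 ✓; rule 3 ✓; rule 4 ✓; rule 5 ✓.

V V A R A R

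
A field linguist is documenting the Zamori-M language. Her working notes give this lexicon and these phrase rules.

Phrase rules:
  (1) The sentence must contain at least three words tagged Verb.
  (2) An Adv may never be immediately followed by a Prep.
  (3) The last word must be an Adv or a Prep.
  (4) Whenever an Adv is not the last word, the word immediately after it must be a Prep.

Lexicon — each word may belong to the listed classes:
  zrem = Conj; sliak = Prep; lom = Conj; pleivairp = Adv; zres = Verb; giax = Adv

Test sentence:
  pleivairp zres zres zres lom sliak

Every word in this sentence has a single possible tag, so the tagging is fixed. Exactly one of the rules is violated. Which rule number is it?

4

Fixed tagging: Adv Verb Verb Verb Conj Prep.
Applying the rules: R1 holds, R2 holds, R3 holds, R4 violated.
Only rule 4 fails.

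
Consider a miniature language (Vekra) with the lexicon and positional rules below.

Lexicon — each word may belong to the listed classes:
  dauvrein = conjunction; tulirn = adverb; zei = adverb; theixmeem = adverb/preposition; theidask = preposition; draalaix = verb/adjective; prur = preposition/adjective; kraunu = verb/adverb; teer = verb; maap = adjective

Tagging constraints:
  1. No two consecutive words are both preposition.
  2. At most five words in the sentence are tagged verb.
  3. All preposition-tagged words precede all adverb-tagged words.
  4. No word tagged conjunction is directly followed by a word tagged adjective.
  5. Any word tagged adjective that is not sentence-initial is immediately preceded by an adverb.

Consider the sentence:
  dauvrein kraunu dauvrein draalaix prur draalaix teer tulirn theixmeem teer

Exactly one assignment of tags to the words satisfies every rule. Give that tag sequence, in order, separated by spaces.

conjunction verb conjunction verb preposition verb verb adverb adverb verb

Candidates per position — 1:dauvrein {conjunction}; 2:kraunu {verb,adverb}; 3:dauvrein {conjunction}; 4:draalaix {verb,adjective}; 5:prur {preposition,adjective}; 6:draalaix {verb,adjective}; 7:teer {verb}; 8:tulirn {adverb}; 9:theixmeem {adverb,preposition}; 10:teer {verb}.
Word 4 cannot be adjective — rule 4 would then fail for every completion. It is verb.
Word 5 cannot be adjective — rule 5 would then fail for every completion. It is preposition.
Word 6 cannot be adjective — rule 5 would then fail for every completion. It is verb.
Word 9 cannot be preposition — rule 3 would then fail for every completion. It is adverb.
Word 2 cannot be adverb — rule 3 would then fail for every completion. It is verb.
That leaves exactly one tagging: conjunction verb conjunction verb preposition verb verb adverb adverb verb.
Check: rule 1 ✓; rule 2 ✓; rule 3 ✓; rule 4 ✓; rule 5 ✓.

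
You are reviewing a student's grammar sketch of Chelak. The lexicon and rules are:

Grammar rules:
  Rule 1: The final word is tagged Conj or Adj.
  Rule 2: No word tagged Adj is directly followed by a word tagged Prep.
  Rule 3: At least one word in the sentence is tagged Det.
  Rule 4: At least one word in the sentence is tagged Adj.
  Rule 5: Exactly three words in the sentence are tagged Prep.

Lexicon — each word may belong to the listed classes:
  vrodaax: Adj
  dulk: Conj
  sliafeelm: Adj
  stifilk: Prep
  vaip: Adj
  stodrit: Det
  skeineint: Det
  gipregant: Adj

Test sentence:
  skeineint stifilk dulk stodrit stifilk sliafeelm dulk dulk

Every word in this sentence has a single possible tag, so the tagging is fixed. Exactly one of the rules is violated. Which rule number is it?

Fixed tagging: Det Prep Conj Det Prep Adj Conj Conj.
Checking each rule: R1 holds, R2 holds, R3 holds, R4 holds, R5 violated.
Only rule 5 fails.

5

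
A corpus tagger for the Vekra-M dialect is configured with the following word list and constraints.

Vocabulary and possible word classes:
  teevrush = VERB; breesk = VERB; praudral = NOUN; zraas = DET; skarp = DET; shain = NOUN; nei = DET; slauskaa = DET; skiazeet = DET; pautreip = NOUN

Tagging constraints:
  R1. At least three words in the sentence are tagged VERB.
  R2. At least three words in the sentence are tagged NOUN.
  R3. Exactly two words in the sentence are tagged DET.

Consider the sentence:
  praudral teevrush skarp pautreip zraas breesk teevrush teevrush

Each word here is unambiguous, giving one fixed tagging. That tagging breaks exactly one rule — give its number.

Fixed tagging: NOUN VERB DET NOUN DET VERB VERB VERB.
Applying the rules: R1 holds, R2 violated, R3 holds.
Only rule 2 fails.

2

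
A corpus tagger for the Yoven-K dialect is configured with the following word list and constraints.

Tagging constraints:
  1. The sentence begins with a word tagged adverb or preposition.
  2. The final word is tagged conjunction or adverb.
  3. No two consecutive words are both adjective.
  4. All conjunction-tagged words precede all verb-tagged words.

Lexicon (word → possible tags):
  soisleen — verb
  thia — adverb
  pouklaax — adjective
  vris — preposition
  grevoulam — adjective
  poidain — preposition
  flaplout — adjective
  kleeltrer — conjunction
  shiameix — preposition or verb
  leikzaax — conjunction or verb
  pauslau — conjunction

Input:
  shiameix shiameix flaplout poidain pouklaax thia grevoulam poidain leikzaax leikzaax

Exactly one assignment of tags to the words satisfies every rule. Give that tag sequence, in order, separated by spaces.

Candidates per position — 1:shiameix {preposition,verb}; 2:shiameix {preposition,verb}; 3:flaplout {adjective}; 4:poidain {preposition}; 5:pouklaax {adjective}; 6:thia {adverb}; 7:grevoulam {adjective}; 8:poidain {preposition}; 9:leikzaax {conjunction,verb}; 10:leikzaax {conjunction,verb}.
At position 1, choosing verb makes rule 1 impossible to satisfy; hence preposition.
At position 10, choosing verb makes rule 2 impossible to satisfy; hence conjunction.
At position 2, choosing verb makes rule 4 impossible to satisfy; hence preposition.
At position 9, choosing verb makes rule 4 impossible to satisfy; hence conjunction.
So the tagging must be: preposition preposition adjective preposition adjective adverb adjective preposition conjunction conjunction.
Checking: rule 1 holds; rule 2 holds; rule 3 holds; rule 4 holds.

preposition preposition adjective preposition adjective adverb adjective preposition conjunction conjunction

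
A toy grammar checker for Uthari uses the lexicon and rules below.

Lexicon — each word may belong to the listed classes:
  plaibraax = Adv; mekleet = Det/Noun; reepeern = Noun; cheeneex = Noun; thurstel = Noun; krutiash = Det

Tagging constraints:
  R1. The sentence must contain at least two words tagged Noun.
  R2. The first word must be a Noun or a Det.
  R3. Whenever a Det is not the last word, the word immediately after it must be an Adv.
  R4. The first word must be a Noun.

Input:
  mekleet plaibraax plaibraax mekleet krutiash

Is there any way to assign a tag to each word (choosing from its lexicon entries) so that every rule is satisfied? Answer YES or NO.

Candidates per position — 1:mekleet {Det,Noun}; 2:plaibraax {Adv}; 3:plaibraax {Adv}; 4:mekleet {Det,Noun}; 5:krutiash {Det}.
One satisfying assignment: Noun Adv Adv Noun Det.
Checking: rule 1 satisfied; rule 2 satisfied; rule 3 satisfied; rule 4 satisfied.

YES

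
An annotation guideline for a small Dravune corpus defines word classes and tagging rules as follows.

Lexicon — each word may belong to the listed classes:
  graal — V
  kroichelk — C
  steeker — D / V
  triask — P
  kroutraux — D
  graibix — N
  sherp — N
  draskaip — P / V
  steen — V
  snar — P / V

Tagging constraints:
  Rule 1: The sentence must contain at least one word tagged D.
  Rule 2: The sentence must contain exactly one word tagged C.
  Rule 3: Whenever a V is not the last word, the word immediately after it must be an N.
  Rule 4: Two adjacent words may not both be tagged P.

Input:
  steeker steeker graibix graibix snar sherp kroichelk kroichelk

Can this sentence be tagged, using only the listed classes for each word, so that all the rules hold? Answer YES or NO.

Candidates per position — 1:steeker {D,V}; 2:steeker {D,V}; 3:graibix {N}; 4:graibix {N}; 5:snar {P,V}; 6:sherp {N}; 7:kroichelk {C}; 8:kroichelk {C}.
Rule 2 cannot be satisfied by any choice of tags from the lexicon.
So there is no consistent tagging.

NO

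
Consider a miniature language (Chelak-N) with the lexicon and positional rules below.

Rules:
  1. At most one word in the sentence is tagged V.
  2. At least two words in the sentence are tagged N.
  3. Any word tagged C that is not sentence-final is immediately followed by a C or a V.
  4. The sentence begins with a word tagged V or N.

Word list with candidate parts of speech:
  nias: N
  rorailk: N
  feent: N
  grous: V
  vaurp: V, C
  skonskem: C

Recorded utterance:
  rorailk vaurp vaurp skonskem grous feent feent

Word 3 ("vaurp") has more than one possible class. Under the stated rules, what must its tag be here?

Candidates per position — 1:rorailk {N}; 2:vaurp {V,C}; 3:vaurp {V,C}; 4:skonskem {C}; 5:grous {V}; 6:feent {N}; 7:feent {N}.
At position 2, choosing V makes rule 1 impossible to satisfy; hence C.
At position 3, choosing V makes rule 1 impossible to satisfy; hence C.
The only consistent sequence is: N C C C V N N.
Rule-by-rule: rule 1 holds; rule 2 holds; rule 3 holds; rule 4 holds.

C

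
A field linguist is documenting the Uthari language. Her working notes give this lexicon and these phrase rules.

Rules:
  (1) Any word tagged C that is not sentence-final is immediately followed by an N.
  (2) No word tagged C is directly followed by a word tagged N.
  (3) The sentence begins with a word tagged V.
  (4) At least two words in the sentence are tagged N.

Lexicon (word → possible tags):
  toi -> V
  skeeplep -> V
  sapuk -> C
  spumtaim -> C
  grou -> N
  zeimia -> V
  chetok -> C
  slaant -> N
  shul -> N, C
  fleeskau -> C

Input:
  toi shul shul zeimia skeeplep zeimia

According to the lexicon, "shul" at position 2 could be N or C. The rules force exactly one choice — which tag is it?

N

Candidates per position — 1:toi {V}; 2:shul {N,C}; 3:shul {N,C}; 4:zeimia {V}; 5:skeeplep {V}; 6:zeimia {V}.
Position 2: C is ruled out by rule 4; that leaves N.
Position 3: C is ruled out by rule 1; that leaves N.
So the tagging must be: V N N V V V.
Checking: rule 1 ✓; rule 2 ✓; rule 3 ✓; rule 4 ✓.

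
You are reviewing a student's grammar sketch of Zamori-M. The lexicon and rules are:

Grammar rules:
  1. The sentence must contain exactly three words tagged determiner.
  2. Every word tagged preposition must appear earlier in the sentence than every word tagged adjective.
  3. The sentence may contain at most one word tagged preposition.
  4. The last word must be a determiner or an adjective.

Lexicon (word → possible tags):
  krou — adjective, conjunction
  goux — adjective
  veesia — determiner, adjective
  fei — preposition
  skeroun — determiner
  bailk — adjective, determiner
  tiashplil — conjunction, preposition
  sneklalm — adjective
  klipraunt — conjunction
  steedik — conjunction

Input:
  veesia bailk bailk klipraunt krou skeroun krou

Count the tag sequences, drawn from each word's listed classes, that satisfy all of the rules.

6

Candidates per position — 1:veesia {determiner,adjective}; 2:bailk {adjective,determiner}; 3:bailk {adjective,determiner}; 4:klipraunt {conjunction}; 5:krou {adjective,conjunction}; 6:skeroun {determiner}; 7:krou {adjective,conjunction}.
There are 32 candidate sequences in total.
Checking each against the rules leaves 6 sequences.
Count = 6.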